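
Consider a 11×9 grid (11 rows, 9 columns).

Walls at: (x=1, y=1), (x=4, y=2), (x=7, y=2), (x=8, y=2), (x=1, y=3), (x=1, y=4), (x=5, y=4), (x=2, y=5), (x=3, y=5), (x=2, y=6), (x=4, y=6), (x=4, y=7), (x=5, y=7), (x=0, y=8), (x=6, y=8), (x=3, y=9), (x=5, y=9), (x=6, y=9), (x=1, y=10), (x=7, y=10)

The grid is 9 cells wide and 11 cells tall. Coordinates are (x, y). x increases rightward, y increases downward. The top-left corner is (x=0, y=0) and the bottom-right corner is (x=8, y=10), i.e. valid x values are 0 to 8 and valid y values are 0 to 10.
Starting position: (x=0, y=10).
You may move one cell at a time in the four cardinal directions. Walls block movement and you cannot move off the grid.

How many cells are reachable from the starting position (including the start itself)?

BFS flood-fill from (x=0, y=10):
  Distance 0: (x=0, y=10)
  Distance 1: (x=0, y=9)
  Distance 2: (x=1, y=9)
  Distance 3: (x=1, y=8), (x=2, y=9)
  Distance 4: (x=1, y=7), (x=2, y=8), (x=2, y=10)
  Distance 5: (x=1, y=6), (x=0, y=7), (x=2, y=7), (x=3, y=8), (x=3, y=10)
  Distance 6: (x=1, y=5), (x=0, y=6), (x=3, y=7), (x=4, y=8), (x=4, y=10)
  Distance 7: (x=0, y=5), (x=3, y=6), (x=5, y=8), (x=4, y=9), (x=5, y=10)
  Distance 8: (x=0, y=4), (x=6, y=10)
  Distance 9: (x=0, y=3)
  Distance 10: (x=0, y=2)
  Distance 11: (x=0, y=1), (x=1, y=2)
  Distance 12: (x=0, y=0), (x=2, y=2)
  Distance 13: (x=1, y=0), (x=2, y=1), (x=3, y=2), (x=2, y=3)
  Distance 14: (x=2, y=0), (x=3, y=1), (x=3, y=3), (x=2, y=4)
  Distance 15: (x=3, y=0), (x=4, y=1), (x=4, y=3), (x=3, y=4)
  Distance 16: (x=4, y=0), (x=5, y=1), (x=5, y=3), (x=4, y=4)
  Distance 17: (x=5, y=0), (x=6, y=1), (x=5, y=2), (x=6, y=3), (x=4, y=5)
  Distance 18: (x=6, y=0), (x=7, y=1), (x=6, y=2), (x=7, y=3), (x=6, y=4), (x=5, y=5)
  Distance 19: (x=7, y=0), (x=8, y=1), (x=8, y=3), (x=7, y=4), (x=6, y=5), (x=5, y=6)
  Distance 20: (x=8, y=0), (x=8, y=4), (x=7, y=5), (x=6, y=6)
  Distance 21: (x=8, y=5), (x=7, y=6), (x=6, y=7)
  Distance 22: (x=8, y=6), (x=7, y=7)
  Distance 23: (x=8, y=7), (x=7, y=8)
  Distance 24: (x=8, y=8), (x=7, y=9)
  Distance 25: (x=8, y=9)
  Distance 26: (x=8, y=10)
Total reachable: 79 (grid has 79 open cells total)

Answer: Reachable cells: 79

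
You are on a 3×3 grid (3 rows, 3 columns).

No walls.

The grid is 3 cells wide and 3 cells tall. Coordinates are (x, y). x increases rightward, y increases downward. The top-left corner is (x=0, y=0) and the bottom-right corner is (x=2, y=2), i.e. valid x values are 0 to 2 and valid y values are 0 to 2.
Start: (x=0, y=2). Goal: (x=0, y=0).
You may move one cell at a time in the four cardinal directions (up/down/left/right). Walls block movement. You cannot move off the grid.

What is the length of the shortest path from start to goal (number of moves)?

Answer: Shortest path length: 2

Derivation:
BFS from (x=0, y=2) until reaching (x=0, y=0):
  Distance 0: (x=0, y=2)
  Distance 1: (x=0, y=1), (x=1, y=2)
  Distance 2: (x=0, y=0), (x=1, y=1), (x=2, y=2)  <- goal reached here
One shortest path (2 moves): (x=0, y=2) -> (x=0, y=1) -> (x=0, y=0)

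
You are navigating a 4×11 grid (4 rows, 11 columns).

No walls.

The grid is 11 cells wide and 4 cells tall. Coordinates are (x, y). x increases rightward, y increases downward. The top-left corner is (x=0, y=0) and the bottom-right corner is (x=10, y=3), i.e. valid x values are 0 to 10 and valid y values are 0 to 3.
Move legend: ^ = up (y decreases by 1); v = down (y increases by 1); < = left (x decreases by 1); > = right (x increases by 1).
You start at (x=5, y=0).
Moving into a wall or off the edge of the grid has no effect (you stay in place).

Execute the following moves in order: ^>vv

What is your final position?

Answer: Final position: (x=6, y=2)

Derivation:
Start: (x=5, y=0)
  ^ (up): blocked, stay at (x=5, y=0)
  > (right): (x=5, y=0) -> (x=6, y=0)
  v (down): (x=6, y=0) -> (x=6, y=1)
  v (down): (x=6, y=1) -> (x=6, y=2)
Final: (x=6, y=2)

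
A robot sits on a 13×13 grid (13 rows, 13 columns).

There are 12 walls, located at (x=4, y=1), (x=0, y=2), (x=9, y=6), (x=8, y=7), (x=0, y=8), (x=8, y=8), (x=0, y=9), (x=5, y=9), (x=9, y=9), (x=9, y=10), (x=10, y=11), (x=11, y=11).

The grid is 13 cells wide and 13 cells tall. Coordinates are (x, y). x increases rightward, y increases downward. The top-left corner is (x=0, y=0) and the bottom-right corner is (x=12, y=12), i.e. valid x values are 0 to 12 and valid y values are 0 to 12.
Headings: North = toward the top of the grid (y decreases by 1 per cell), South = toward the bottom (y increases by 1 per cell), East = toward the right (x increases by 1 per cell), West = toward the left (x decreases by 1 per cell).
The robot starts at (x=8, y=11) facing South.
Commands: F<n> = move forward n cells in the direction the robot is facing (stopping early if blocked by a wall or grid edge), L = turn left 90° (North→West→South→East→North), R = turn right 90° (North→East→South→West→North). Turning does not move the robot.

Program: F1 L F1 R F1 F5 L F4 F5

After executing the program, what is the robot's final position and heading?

Answer: Final position: (x=12, y=12), facing East

Derivation:
Start: (x=8, y=11), facing South
  F1: move forward 1, now at (x=8, y=12)
  L: turn left, now facing East
  F1: move forward 1, now at (x=9, y=12)
  R: turn right, now facing South
  F1: move forward 0/1 (blocked), now at (x=9, y=12)
  F5: move forward 0/5 (blocked), now at (x=9, y=12)
  L: turn left, now facing East
  F4: move forward 3/4 (blocked), now at (x=12, y=12)
  F5: move forward 0/5 (blocked), now at (x=12, y=12)
Final: (x=12, y=12), facing East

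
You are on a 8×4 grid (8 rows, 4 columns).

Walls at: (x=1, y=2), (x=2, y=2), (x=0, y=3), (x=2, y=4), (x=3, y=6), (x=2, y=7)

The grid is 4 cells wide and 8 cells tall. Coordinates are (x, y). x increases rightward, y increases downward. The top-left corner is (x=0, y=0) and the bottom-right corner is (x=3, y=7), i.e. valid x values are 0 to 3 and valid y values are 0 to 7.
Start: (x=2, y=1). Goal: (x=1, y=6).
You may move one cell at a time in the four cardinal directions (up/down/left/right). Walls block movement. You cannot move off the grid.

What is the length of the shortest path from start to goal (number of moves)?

BFS from (x=2, y=1) until reaching (x=1, y=6):
  Distance 0: (x=2, y=1)
  Distance 1: (x=2, y=0), (x=1, y=1), (x=3, y=1)
  Distance 2: (x=1, y=0), (x=3, y=0), (x=0, y=1), (x=3, y=2)
  Distance 3: (x=0, y=0), (x=0, y=2), (x=3, y=3)
  Distance 4: (x=2, y=3), (x=3, y=4)
  Distance 5: (x=1, y=3), (x=3, y=5)
  Distance 6: (x=1, y=4), (x=2, y=5)
  Distance 7: (x=0, y=4), (x=1, y=5), (x=2, y=6)
  Distance 8: (x=0, y=5), (x=1, y=6)  <- goal reached here
One shortest path (8 moves): (x=2, y=1) -> (x=3, y=1) -> (x=3, y=2) -> (x=3, y=3) -> (x=2, y=3) -> (x=1, y=3) -> (x=1, y=4) -> (x=1, y=5) -> (x=1, y=6)

Answer: Shortest path length: 8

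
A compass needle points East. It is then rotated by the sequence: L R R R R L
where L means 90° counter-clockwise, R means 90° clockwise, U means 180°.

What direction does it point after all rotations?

Answer: Final heading: West

Derivation:
Start: East
  L (left (90° counter-clockwise)) -> North
  R (right (90° clockwise)) -> East
  R (right (90° clockwise)) -> South
  R (right (90° clockwise)) -> West
  R (right (90° clockwise)) -> North
  L (left (90° counter-clockwise)) -> West
Final: West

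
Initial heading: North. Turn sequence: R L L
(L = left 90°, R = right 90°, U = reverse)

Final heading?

Answer: Final heading: West

Derivation:
Start: North
  R (right (90° clockwise)) -> East
  L (left (90° counter-clockwise)) -> North
  L (left (90° counter-clockwise)) -> West
Final: West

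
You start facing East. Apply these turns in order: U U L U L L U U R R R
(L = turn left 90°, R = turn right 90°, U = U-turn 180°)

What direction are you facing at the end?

Answer: Final heading: West

Derivation:
Start: East
  U (U-turn (180°)) -> West
  U (U-turn (180°)) -> East
  L (left (90° counter-clockwise)) -> North
  U (U-turn (180°)) -> South
  L (left (90° counter-clockwise)) -> East
  L (left (90° counter-clockwise)) -> North
  U (U-turn (180°)) -> South
  U (U-turn (180°)) -> North
  R (right (90° clockwise)) -> East
  R (right (90° clockwise)) -> South
  R (right (90° clockwise)) -> West
Final: West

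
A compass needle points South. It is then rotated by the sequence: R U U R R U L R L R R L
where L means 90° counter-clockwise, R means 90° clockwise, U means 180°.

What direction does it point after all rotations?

Answer: Final heading: West

Derivation:
Start: South
  R (right (90° clockwise)) -> West
  U (U-turn (180°)) -> East
  U (U-turn (180°)) -> West
  R (right (90° clockwise)) -> North
  R (right (90° clockwise)) -> East
  U (U-turn (180°)) -> West
  L (left (90° counter-clockwise)) -> South
  R (right (90° clockwise)) -> West
  L (left (90° counter-clockwise)) -> South
  R (right (90° clockwise)) -> West
  R (right (90° clockwise)) -> North
  L (left (90° counter-clockwise)) -> West
Final: West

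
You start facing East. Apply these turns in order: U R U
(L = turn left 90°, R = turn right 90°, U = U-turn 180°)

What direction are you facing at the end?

Start: East
  U (U-turn (180°)) -> West
  R (right (90° clockwise)) -> North
  U (U-turn (180°)) -> South
Final: South

Answer: Final heading: South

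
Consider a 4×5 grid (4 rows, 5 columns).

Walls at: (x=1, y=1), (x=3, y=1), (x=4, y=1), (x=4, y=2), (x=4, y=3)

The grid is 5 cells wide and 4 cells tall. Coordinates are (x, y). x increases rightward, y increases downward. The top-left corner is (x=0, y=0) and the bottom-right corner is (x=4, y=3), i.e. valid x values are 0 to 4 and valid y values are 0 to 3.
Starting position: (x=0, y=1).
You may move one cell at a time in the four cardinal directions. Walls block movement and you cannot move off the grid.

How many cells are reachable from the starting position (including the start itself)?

Answer: Reachable cells: 15

Derivation:
BFS flood-fill from (x=0, y=1):
  Distance 0: (x=0, y=1)
  Distance 1: (x=0, y=0), (x=0, y=2)
  Distance 2: (x=1, y=0), (x=1, y=2), (x=0, y=3)
  Distance 3: (x=2, y=0), (x=2, y=2), (x=1, y=3)
  Distance 4: (x=3, y=0), (x=2, y=1), (x=3, y=2), (x=2, y=3)
  Distance 5: (x=4, y=0), (x=3, y=3)
Total reachable: 15 (grid has 15 open cells total)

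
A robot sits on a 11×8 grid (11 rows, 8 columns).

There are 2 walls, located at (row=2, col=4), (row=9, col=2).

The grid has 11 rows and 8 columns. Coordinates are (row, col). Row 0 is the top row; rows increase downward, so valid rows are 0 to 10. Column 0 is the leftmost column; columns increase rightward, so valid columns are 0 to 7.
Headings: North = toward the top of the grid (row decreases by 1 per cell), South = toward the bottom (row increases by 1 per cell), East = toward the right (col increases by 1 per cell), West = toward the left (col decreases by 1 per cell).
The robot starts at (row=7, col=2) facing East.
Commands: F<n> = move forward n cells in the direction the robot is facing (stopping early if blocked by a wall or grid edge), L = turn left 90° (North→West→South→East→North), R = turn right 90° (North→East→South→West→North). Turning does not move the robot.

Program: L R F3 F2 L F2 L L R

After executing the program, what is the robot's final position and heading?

Answer: Final position: (row=5, col=7), facing West

Derivation:
Start: (row=7, col=2), facing East
  L: turn left, now facing North
  R: turn right, now facing East
  F3: move forward 3, now at (row=7, col=5)
  F2: move forward 2, now at (row=7, col=7)
  L: turn left, now facing North
  F2: move forward 2, now at (row=5, col=7)
  L: turn left, now facing West
  L: turn left, now facing South
  R: turn right, now facing West
Final: (row=5, col=7), facing West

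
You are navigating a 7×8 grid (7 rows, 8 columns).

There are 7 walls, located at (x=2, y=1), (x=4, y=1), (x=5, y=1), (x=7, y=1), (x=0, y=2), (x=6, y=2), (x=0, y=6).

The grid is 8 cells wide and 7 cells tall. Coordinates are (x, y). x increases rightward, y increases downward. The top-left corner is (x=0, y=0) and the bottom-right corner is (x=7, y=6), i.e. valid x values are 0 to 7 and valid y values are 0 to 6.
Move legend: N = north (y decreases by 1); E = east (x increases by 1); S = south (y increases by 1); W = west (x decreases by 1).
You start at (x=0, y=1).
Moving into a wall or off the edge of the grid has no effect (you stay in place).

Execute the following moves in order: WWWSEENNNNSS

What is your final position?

Answer: Final position: (x=1, y=2)

Derivation:
Start: (x=0, y=1)
  [×3]W (west): blocked, stay at (x=0, y=1)
  S (south): blocked, stay at (x=0, y=1)
  E (east): (x=0, y=1) -> (x=1, y=1)
  E (east): blocked, stay at (x=1, y=1)
  N (north): (x=1, y=1) -> (x=1, y=0)
  [×3]N (north): blocked, stay at (x=1, y=0)
  S (south): (x=1, y=0) -> (x=1, y=1)
  S (south): (x=1, y=1) -> (x=1, y=2)
Final: (x=1, y=2)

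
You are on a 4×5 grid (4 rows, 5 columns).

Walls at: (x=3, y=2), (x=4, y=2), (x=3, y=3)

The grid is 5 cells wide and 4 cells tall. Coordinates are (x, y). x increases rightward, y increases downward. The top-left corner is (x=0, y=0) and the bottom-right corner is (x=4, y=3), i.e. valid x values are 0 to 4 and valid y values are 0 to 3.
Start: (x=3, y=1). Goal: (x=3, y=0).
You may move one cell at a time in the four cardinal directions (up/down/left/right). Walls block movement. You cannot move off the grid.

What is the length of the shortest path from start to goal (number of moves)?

BFS from (x=3, y=1) until reaching (x=3, y=0):
  Distance 0: (x=3, y=1)
  Distance 1: (x=3, y=0), (x=2, y=1), (x=4, y=1)  <- goal reached here
One shortest path (1 moves): (x=3, y=1) -> (x=3, y=0)

Answer: Shortest path length: 1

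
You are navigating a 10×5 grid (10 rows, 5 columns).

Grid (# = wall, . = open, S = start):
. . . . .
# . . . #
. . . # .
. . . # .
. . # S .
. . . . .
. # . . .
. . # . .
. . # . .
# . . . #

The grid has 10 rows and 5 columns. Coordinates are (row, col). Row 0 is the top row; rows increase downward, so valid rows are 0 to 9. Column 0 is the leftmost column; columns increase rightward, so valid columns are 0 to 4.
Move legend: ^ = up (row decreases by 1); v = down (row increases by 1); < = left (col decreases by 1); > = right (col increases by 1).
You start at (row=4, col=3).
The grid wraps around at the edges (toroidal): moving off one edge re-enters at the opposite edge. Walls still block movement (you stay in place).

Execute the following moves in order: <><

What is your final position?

Answer: Final position: (row=4, col=3)

Derivation:
Start: (row=4, col=3)
  < (left): blocked, stay at (row=4, col=3)
  > (right): (row=4, col=3) -> (row=4, col=4)
  < (left): (row=4, col=4) -> (row=4, col=3)
Final: (row=4, col=3)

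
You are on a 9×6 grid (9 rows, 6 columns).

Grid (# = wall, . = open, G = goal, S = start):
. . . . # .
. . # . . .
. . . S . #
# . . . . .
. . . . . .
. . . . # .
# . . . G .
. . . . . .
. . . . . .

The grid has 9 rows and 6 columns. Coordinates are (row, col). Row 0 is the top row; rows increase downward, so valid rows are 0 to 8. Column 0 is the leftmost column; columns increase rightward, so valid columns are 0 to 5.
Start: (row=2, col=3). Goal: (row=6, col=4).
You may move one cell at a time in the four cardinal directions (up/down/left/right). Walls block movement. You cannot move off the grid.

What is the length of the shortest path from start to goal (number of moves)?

BFS from (row=2, col=3) until reaching (row=6, col=4):
  Distance 0: (row=2, col=3)
  Distance 1: (row=1, col=3), (row=2, col=2), (row=2, col=4), (row=3, col=3)
  Distance 2: (row=0, col=3), (row=1, col=4), (row=2, col=1), (row=3, col=2), (row=3, col=4), (row=4, col=3)
  Distance 3: (row=0, col=2), (row=1, col=1), (row=1, col=5), (row=2, col=0), (row=3, col=1), (row=3, col=5), (row=4, col=2), (row=4, col=4), (row=5, col=3)
  Distance 4: (row=0, col=1), (row=0, col=5), (row=1, col=0), (row=4, col=1), (row=4, col=5), (row=5, col=2), (row=6, col=3)
  Distance 5: (row=0, col=0), (row=4, col=0), (row=5, col=1), (row=5, col=5), (row=6, col=2), (row=6, col=4), (row=7, col=3)  <- goal reached here
One shortest path (5 moves): (row=2, col=3) -> (row=3, col=3) -> (row=4, col=3) -> (row=5, col=3) -> (row=6, col=3) -> (row=6, col=4)

Answer: Shortest path length: 5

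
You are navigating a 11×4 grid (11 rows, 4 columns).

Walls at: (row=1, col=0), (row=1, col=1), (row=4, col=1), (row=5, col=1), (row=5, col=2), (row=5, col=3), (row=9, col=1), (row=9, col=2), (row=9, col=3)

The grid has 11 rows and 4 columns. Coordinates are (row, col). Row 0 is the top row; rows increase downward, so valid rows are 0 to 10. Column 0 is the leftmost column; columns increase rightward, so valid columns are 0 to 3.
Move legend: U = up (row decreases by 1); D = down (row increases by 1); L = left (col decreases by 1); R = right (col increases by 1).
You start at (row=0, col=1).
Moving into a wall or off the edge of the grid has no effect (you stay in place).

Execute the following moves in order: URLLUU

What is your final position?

Start: (row=0, col=1)
  U (up): blocked, stay at (row=0, col=1)
  R (right): (row=0, col=1) -> (row=0, col=2)
  L (left): (row=0, col=2) -> (row=0, col=1)
  L (left): (row=0, col=1) -> (row=0, col=0)
  U (up): blocked, stay at (row=0, col=0)
  U (up): blocked, stay at (row=0, col=0)
Final: (row=0, col=0)

Answer: Final position: (row=0, col=0)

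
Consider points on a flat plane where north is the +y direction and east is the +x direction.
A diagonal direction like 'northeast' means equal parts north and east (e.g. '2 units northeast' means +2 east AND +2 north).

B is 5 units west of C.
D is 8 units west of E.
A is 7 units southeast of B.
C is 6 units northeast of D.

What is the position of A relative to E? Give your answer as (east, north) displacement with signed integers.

Answer: A is at (east=0, north=-1) relative to E.

Derivation:
Place E at the origin (east=0, north=0).
  D is 8 units west of E: delta (east=-8, north=+0); D at (east=-8, north=0).
  C is 6 units northeast of D: delta (east=+6, north=+6); C at (east=-2, north=6).
  B is 5 units west of C: delta (east=-5, north=+0); B at (east=-7, north=6).
  A is 7 units southeast of B: delta (east=+7, north=-7); A at (east=0, north=-1).
Therefore A relative to E: (east=0, north=-1).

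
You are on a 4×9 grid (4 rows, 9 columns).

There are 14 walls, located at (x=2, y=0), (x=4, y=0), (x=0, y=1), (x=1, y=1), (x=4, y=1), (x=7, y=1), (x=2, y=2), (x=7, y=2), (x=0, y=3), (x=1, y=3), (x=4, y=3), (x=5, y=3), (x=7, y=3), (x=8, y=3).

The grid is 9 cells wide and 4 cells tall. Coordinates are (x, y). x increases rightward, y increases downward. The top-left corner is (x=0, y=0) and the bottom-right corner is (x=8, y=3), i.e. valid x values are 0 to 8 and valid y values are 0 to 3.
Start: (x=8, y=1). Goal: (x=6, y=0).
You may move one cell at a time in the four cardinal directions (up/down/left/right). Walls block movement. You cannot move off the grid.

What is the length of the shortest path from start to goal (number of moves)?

Answer: Shortest path length: 3

Derivation:
BFS from (x=8, y=1) until reaching (x=6, y=0):
  Distance 0: (x=8, y=1)
  Distance 1: (x=8, y=0), (x=8, y=2)
  Distance 2: (x=7, y=0)
  Distance 3: (x=6, y=0)  <- goal reached here
One shortest path (3 moves): (x=8, y=1) -> (x=8, y=0) -> (x=7, y=0) -> (x=6, y=0)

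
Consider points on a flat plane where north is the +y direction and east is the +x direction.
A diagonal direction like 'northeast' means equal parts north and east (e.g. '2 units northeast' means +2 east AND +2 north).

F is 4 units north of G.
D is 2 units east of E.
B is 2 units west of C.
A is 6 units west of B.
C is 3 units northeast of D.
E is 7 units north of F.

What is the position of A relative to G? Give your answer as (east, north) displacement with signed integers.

Answer: A is at (east=-3, north=14) relative to G.

Derivation:
Place G at the origin (east=0, north=0).
  F is 4 units north of G: delta (east=+0, north=+4); F at (east=0, north=4).
  E is 7 units north of F: delta (east=+0, north=+7); E at (east=0, north=11).
  D is 2 units east of E: delta (east=+2, north=+0); D at (east=2, north=11).
  C is 3 units northeast of D: delta (east=+3, north=+3); C at (east=5, north=14).
  B is 2 units west of C: delta (east=-2, north=+0); B at (east=3, north=14).
  A is 6 units west of B: delta (east=-6, north=+0); A at (east=-3, north=14).
Therefore A relative to G: (east=-3, north=14).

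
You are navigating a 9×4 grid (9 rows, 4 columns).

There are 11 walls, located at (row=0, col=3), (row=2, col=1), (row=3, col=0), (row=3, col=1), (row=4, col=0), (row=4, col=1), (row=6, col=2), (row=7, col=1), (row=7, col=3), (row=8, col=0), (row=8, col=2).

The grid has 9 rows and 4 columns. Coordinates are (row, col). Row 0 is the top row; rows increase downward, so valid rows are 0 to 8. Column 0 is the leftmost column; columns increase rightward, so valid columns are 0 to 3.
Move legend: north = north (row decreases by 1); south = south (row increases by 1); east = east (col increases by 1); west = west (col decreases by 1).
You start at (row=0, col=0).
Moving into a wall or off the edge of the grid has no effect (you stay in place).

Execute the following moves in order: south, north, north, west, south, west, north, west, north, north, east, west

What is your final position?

Start: (row=0, col=0)
  south (south): (row=0, col=0) -> (row=1, col=0)
  north (north): (row=1, col=0) -> (row=0, col=0)
  north (north): blocked, stay at (row=0, col=0)
  west (west): blocked, stay at (row=0, col=0)
  south (south): (row=0, col=0) -> (row=1, col=0)
  west (west): blocked, stay at (row=1, col=0)
  north (north): (row=1, col=0) -> (row=0, col=0)
  west (west): blocked, stay at (row=0, col=0)
  north (north): blocked, stay at (row=0, col=0)
  north (north): blocked, stay at (row=0, col=0)
  east (east): (row=0, col=0) -> (row=0, col=1)
  west (west): (row=0, col=1) -> (row=0, col=0)
Final: (row=0, col=0)

Answer: Final position: (row=0, col=0)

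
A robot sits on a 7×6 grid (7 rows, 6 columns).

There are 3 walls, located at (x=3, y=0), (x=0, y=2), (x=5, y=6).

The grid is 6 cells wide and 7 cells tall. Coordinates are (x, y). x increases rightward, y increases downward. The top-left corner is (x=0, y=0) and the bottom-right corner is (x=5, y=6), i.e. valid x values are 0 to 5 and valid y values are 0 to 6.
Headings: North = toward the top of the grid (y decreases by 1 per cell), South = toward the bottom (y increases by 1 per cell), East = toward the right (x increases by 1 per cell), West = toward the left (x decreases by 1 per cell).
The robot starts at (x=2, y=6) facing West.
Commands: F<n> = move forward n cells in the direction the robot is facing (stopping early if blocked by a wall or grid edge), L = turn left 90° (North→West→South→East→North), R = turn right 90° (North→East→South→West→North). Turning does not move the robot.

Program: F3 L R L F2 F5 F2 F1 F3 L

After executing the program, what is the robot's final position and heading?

Start: (x=2, y=6), facing West
  F3: move forward 2/3 (blocked), now at (x=0, y=6)
  L: turn left, now facing South
  R: turn right, now facing West
  L: turn left, now facing South
  F2: move forward 0/2 (blocked), now at (x=0, y=6)
  F5: move forward 0/5 (blocked), now at (x=0, y=6)
  F2: move forward 0/2 (blocked), now at (x=0, y=6)
  F1: move forward 0/1 (blocked), now at (x=0, y=6)
  F3: move forward 0/3 (blocked), now at (x=0, y=6)
  L: turn left, now facing East
Final: (x=0, y=6), facing East

Answer: Final position: (x=0, y=6), facing East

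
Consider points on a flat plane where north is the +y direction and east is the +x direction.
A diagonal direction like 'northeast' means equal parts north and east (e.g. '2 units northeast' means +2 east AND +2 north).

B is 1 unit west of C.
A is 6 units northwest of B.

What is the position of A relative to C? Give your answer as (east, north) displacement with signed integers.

Place C at the origin (east=0, north=0).
  B is 1 unit west of C: delta (east=-1, north=+0); B at (east=-1, north=0).
  A is 6 units northwest of B: delta (east=-6, north=+6); A at (east=-7, north=6).
Therefore A relative to C: (east=-7, north=6).

Answer: A is at (east=-7, north=6) relative to C.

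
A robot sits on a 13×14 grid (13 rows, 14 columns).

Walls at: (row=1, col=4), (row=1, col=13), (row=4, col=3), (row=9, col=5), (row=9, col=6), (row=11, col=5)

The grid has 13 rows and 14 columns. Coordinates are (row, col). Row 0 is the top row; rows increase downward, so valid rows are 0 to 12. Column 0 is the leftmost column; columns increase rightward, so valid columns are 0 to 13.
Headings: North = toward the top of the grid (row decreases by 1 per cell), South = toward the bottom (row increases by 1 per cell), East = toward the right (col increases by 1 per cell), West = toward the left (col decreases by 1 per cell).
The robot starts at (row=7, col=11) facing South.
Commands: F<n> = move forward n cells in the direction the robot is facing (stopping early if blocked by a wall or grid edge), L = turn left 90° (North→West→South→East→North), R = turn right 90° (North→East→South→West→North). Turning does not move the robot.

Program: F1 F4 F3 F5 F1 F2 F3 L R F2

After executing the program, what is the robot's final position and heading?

Answer: Final position: (row=12, col=11), facing South

Derivation:
Start: (row=7, col=11), facing South
  F1: move forward 1, now at (row=8, col=11)
  F4: move forward 4, now at (row=12, col=11)
  F3: move forward 0/3 (blocked), now at (row=12, col=11)
  F5: move forward 0/5 (blocked), now at (row=12, col=11)
  F1: move forward 0/1 (blocked), now at (row=12, col=11)
  F2: move forward 0/2 (blocked), now at (row=12, col=11)
  F3: move forward 0/3 (blocked), now at (row=12, col=11)
  L: turn left, now facing East
  R: turn right, now facing South
  F2: move forward 0/2 (blocked), now at (row=12, col=11)
Final: (row=12, col=11), facing South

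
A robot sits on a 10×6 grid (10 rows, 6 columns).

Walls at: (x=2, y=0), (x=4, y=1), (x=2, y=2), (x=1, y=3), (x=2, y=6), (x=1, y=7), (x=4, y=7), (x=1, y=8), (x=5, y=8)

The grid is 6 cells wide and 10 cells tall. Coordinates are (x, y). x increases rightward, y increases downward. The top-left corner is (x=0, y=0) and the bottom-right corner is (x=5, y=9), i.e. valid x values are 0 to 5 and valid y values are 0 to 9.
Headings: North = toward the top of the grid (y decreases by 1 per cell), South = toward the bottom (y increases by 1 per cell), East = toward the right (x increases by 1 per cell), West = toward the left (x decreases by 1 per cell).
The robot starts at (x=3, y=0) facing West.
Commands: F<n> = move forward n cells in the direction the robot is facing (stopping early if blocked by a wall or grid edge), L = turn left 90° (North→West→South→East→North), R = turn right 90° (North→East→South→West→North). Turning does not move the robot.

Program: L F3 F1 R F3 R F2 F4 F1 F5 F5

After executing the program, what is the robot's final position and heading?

Answer: Final position: (x=0, y=0), facing North

Derivation:
Start: (x=3, y=0), facing West
  L: turn left, now facing South
  F3: move forward 3, now at (x=3, y=3)
  F1: move forward 1, now at (x=3, y=4)
  R: turn right, now facing West
  F3: move forward 3, now at (x=0, y=4)
  R: turn right, now facing North
  F2: move forward 2, now at (x=0, y=2)
  F4: move forward 2/4 (blocked), now at (x=0, y=0)
  F1: move forward 0/1 (blocked), now at (x=0, y=0)
  F5: move forward 0/5 (blocked), now at (x=0, y=0)
  F5: move forward 0/5 (blocked), now at (x=0, y=0)
Final: (x=0, y=0), facing North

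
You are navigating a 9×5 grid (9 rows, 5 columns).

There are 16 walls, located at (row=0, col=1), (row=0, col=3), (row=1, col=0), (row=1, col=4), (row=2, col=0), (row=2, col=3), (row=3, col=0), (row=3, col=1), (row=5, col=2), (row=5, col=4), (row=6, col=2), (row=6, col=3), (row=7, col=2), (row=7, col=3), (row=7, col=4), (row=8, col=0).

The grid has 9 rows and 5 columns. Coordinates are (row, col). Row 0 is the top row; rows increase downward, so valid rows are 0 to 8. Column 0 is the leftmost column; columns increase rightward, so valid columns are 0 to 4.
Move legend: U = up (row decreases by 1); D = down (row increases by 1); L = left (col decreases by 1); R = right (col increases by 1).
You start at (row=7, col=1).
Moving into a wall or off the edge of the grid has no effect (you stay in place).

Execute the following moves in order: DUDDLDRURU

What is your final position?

Answer: Final position: (row=8, col=3)

Derivation:
Start: (row=7, col=1)
  D (down): (row=7, col=1) -> (row=8, col=1)
  U (up): (row=8, col=1) -> (row=7, col=1)
  D (down): (row=7, col=1) -> (row=8, col=1)
  D (down): blocked, stay at (row=8, col=1)
  L (left): blocked, stay at (row=8, col=1)
  D (down): blocked, stay at (row=8, col=1)
  R (right): (row=8, col=1) -> (row=8, col=2)
  U (up): blocked, stay at (row=8, col=2)
  R (right): (row=8, col=2) -> (row=8, col=3)
  U (up): blocked, stay at (row=8, col=3)
Final: (row=8, col=3)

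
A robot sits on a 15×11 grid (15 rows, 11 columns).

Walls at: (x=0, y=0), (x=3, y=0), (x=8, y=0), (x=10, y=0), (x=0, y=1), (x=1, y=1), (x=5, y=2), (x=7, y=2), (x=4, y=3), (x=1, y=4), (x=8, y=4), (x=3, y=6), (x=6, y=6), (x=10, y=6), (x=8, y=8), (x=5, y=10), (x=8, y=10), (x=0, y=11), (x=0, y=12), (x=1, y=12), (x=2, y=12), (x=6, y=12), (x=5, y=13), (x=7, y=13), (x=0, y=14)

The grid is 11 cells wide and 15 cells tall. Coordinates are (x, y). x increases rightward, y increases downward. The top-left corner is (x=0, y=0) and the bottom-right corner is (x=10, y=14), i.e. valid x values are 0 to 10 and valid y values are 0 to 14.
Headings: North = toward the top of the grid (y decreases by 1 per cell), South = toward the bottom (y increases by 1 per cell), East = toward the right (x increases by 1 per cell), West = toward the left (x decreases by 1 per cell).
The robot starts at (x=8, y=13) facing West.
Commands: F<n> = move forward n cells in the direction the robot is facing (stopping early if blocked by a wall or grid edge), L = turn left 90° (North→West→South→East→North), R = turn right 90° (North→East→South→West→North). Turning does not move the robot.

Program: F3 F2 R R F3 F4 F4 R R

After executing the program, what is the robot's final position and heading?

Answer: Final position: (x=10, y=13), facing West

Derivation:
Start: (x=8, y=13), facing West
  F3: move forward 0/3 (blocked), now at (x=8, y=13)
  F2: move forward 0/2 (blocked), now at (x=8, y=13)
  R: turn right, now facing North
  R: turn right, now facing East
  F3: move forward 2/3 (blocked), now at (x=10, y=13)
  F4: move forward 0/4 (blocked), now at (x=10, y=13)
  F4: move forward 0/4 (blocked), now at (x=10, y=13)
  R: turn right, now facing South
  R: turn right, now facing West
Final: (x=10, y=13), facing West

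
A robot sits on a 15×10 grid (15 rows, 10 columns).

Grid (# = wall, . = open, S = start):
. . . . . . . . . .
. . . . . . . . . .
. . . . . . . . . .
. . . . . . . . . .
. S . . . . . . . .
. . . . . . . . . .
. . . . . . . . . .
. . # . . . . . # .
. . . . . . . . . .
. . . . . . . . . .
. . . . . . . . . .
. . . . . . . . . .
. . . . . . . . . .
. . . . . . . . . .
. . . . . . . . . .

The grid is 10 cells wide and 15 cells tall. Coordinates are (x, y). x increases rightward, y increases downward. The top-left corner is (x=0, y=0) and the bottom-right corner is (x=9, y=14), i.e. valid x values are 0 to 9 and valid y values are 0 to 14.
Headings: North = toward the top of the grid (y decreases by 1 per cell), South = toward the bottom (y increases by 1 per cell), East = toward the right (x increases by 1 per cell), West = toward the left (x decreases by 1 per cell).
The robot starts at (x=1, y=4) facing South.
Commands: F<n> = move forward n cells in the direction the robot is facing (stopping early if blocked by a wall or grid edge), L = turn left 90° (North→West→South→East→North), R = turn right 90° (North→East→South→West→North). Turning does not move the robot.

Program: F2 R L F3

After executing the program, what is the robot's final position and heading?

Answer: Final position: (x=1, y=9), facing South

Derivation:
Start: (x=1, y=4), facing South
  F2: move forward 2, now at (x=1, y=6)
  R: turn right, now facing West
  L: turn left, now facing South
  F3: move forward 3, now at (x=1, y=9)
Final: (x=1, y=9), facing South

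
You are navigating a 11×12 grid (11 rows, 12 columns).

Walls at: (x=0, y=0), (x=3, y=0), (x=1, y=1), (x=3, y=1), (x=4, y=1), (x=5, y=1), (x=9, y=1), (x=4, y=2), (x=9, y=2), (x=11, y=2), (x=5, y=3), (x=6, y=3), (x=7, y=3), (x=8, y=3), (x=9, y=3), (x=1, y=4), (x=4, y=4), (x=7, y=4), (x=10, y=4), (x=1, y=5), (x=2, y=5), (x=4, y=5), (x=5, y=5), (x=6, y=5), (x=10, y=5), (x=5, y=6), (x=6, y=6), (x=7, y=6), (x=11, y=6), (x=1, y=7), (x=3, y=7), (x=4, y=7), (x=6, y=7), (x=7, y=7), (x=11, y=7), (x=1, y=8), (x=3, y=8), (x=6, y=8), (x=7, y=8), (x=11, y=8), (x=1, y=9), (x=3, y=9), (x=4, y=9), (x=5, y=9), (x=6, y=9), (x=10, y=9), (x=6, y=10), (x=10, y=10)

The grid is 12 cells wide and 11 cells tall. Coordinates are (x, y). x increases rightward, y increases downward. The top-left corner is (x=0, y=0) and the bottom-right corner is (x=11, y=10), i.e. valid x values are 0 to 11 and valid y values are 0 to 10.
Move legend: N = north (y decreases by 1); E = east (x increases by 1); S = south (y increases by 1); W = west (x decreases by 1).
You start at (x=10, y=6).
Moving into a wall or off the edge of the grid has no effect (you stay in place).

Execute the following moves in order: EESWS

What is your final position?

Answer: Final position: (x=9, y=8)

Derivation:
Start: (x=10, y=6)
  E (east): blocked, stay at (x=10, y=6)
  E (east): blocked, stay at (x=10, y=6)
  S (south): (x=10, y=6) -> (x=10, y=7)
  W (west): (x=10, y=7) -> (x=9, y=7)
  S (south): (x=9, y=7) -> (x=9, y=8)
Final: (x=9, y=8)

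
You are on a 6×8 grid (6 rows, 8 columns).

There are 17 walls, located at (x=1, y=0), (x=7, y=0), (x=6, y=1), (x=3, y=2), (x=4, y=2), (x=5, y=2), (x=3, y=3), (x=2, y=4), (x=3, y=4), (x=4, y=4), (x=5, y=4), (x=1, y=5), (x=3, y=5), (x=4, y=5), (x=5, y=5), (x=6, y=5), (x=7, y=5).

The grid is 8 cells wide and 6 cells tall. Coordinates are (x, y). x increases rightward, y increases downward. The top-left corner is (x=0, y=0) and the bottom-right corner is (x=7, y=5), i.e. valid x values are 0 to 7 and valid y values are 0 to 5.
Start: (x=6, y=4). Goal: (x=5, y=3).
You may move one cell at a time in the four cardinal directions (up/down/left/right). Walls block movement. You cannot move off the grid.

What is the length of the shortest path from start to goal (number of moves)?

Answer: Shortest path length: 2

Derivation:
BFS from (x=6, y=4) until reaching (x=5, y=3):
  Distance 0: (x=6, y=4)
  Distance 1: (x=6, y=3), (x=7, y=4)
  Distance 2: (x=6, y=2), (x=5, y=3), (x=7, y=3)  <- goal reached here
One shortest path (2 moves): (x=6, y=4) -> (x=6, y=3) -> (x=5, y=3)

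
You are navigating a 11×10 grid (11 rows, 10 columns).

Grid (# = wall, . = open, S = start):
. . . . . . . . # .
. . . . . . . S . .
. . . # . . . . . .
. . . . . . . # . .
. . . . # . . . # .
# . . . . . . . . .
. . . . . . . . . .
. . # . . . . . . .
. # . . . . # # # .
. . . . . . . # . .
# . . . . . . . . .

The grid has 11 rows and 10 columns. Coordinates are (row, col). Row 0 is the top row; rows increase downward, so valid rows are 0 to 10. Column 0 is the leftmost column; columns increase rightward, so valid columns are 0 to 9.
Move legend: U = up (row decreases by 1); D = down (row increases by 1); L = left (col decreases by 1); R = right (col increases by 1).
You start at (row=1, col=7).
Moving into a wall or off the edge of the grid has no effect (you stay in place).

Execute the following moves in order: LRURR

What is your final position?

Answer: Final position: (row=0, col=7)

Derivation:
Start: (row=1, col=7)
  L (left): (row=1, col=7) -> (row=1, col=6)
  R (right): (row=1, col=6) -> (row=1, col=7)
  U (up): (row=1, col=7) -> (row=0, col=7)
  R (right): blocked, stay at (row=0, col=7)
  R (right): blocked, stay at (row=0, col=7)
Final: (row=0, col=7)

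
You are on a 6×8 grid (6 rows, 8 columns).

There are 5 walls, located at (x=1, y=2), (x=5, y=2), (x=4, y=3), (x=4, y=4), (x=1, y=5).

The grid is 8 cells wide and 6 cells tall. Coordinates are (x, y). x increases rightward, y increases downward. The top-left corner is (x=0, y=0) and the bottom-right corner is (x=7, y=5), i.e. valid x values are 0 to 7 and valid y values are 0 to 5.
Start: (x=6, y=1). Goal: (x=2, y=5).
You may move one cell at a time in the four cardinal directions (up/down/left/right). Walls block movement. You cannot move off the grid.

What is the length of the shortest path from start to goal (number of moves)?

BFS from (x=6, y=1) until reaching (x=2, y=5):
  Distance 0: (x=6, y=1)
  Distance 1: (x=6, y=0), (x=5, y=1), (x=7, y=1), (x=6, y=2)
  Distance 2: (x=5, y=0), (x=7, y=0), (x=4, y=1), (x=7, y=2), (x=6, y=3)
  Distance 3: (x=4, y=0), (x=3, y=1), (x=4, y=2), (x=5, y=3), (x=7, y=3), (x=6, y=4)
  Distance 4: (x=3, y=0), (x=2, y=1), (x=3, y=2), (x=5, y=4), (x=7, y=4), (x=6, y=5)
  Distance 5: (x=2, y=0), (x=1, y=1), (x=2, y=2), (x=3, y=3), (x=5, y=5), (x=7, y=5)
  Distance 6: (x=1, y=0), (x=0, y=1), (x=2, y=3), (x=3, y=4), (x=4, y=5)
  Distance 7: (x=0, y=0), (x=0, y=2), (x=1, y=3), (x=2, y=4), (x=3, y=5)
  Distance 8: (x=0, y=3), (x=1, y=4), (x=2, y=5)  <- goal reached here
One shortest path (8 moves): (x=6, y=1) -> (x=5, y=1) -> (x=4, y=1) -> (x=3, y=1) -> (x=2, y=1) -> (x=2, y=2) -> (x=2, y=3) -> (x=2, y=4) -> (x=2, y=5)

Answer: Shortest path length: 8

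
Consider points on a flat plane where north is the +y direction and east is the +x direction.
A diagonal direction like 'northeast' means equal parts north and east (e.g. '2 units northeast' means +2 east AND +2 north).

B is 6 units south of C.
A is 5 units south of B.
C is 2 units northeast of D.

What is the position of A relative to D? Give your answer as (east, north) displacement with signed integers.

Place D at the origin (east=0, north=0).
  C is 2 units northeast of D: delta (east=+2, north=+2); C at (east=2, north=2).
  B is 6 units south of C: delta (east=+0, north=-6); B at (east=2, north=-4).
  A is 5 units south of B: delta (east=+0, north=-5); A at (east=2, north=-9).
Therefore A relative to D: (east=2, north=-9).

Answer: A is at (east=2, north=-9) relative to D.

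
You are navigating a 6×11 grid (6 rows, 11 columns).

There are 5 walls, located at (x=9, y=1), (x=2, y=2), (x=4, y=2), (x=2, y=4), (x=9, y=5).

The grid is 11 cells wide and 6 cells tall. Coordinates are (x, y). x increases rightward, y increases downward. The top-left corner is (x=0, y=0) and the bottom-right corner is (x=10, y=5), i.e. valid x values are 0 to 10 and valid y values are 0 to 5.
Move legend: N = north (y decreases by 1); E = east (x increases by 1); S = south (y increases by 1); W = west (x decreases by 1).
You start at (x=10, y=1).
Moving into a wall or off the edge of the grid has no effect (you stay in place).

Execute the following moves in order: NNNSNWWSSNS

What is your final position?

Start: (x=10, y=1)
  N (north): (x=10, y=1) -> (x=10, y=0)
  N (north): blocked, stay at (x=10, y=0)
  N (north): blocked, stay at (x=10, y=0)
  S (south): (x=10, y=0) -> (x=10, y=1)
  N (north): (x=10, y=1) -> (x=10, y=0)
  W (west): (x=10, y=0) -> (x=9, y=0)
  W (west): (x=9, y=0) -> (x=8, y=0)
  S (south): (x=8, y=0) -> (x=8, y=1)
  S (south): (x=8, y=1) -> (x=8, y=2)
  N (north): (x=8, y=2) -> (x=8, y=1)
  S (south): (x=8, y=1) -> (x=8, y=2)
Final: (x=8, y=2)

Answer: Final position: (x=8, y=2)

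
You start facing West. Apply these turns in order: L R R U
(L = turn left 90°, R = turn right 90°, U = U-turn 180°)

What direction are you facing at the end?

Answer: Final heading: South

Derivation:
Start: West
  L (left (90° counter-clockwise)) -> South
  R (right (90° clockwise)) -> West
  R (right (90° clockwise)) -> North
  U (U-turn (180°)) -> South
Final: South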